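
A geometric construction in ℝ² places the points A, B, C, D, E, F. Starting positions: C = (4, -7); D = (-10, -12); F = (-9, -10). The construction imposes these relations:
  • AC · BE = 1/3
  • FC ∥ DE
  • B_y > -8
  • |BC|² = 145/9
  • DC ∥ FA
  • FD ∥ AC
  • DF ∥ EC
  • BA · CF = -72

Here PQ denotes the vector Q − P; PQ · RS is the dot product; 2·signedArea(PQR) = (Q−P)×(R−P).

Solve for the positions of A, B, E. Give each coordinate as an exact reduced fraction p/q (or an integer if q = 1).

A = (5, -5)
B = (0, -22/3)
E = (3, -9)

1. A_x = 5  [FD ∥ AC ∩ DC ∥ FA]
2. A_y = -5  [FD ∥ AC ∩ DC ∥ FA]
   → A = (5, -5)
3. B_x = 0  [line 13·x + 3·y + 22 = 0 ∩ |BC|² = 145/9]
4. B_y = -22/3  [line 13·x + 3·y + 22 = 0 ∩ |BC|² = 145/9]
   → B = (0, -22/3)
5. E_x = 3  [DF ∥ EC ∩ FC ∥ DE]
6. E_y = -9  [DF ∥ EC ∩ FC ∥ DE]
   → E = (3, -9)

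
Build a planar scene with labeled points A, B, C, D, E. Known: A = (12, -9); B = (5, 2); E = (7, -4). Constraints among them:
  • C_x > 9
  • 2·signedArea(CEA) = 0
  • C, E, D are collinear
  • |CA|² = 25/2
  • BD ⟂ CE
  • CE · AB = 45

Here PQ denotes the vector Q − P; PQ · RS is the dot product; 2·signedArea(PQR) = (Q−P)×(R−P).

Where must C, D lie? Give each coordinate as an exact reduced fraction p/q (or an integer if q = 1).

C = (19/2, -13/2)
D = (3, 0)

1. C_x = 19/2  [2·signedArea(CEA) = 0 ∩ CE · AB = 45]
2. C_y = -13/2  [2·signedArea(CEA) = 0 ∩ CE · AB = 45]
   → C = (19/2, -13/2)
3. D_x = 3  [C, E, D are collinear ∩ BD ⟂ CE]
4. D_y = 0  [C, E, D are collinear ∩ BD ⟂ CE]
   → D = (3, 0)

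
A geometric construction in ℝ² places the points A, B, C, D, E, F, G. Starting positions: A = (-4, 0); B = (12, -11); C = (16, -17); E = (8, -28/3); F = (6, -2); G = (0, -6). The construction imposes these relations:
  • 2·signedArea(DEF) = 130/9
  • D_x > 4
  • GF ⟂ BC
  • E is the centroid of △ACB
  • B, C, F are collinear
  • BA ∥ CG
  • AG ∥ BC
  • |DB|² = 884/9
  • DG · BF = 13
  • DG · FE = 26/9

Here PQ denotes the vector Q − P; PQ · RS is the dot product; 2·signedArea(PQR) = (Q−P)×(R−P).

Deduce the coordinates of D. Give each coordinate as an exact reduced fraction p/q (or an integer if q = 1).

1. D_x = 14/3  [DG · FE = 26/9 ∩ DG · BF = 13]
2. D_y = -13/3  [DG · FE = 26/9 ∩ DG · BF = 13]
   → D = (14/3, -13/3)

D = (14/3, -13/3)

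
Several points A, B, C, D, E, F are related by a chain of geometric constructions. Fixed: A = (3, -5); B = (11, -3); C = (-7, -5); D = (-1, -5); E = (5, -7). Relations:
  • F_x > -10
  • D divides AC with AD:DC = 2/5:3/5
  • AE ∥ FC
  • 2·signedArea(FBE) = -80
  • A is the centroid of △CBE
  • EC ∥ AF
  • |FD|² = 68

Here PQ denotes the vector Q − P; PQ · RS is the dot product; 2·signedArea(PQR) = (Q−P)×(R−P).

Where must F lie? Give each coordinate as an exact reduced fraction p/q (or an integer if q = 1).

F = (-9, -3)

1. F_x = -9  [AE ∥ FC ∩ EC ∥ AF]
2. F_y = -3  [AE ∥ FC ∩ EC ∥ AF]
   → F = (-9, -3)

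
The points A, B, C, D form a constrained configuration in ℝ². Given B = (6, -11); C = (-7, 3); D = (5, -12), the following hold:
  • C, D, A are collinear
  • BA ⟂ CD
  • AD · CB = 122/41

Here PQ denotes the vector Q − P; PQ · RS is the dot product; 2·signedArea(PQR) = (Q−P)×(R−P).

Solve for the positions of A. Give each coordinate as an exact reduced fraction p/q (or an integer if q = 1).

A = (201/41, -487/41)

1. A_x = 201/41  [C, D, A are collinear ∩ BA ⟂ CD]
2. A_y = -487/41  [C, D, A are collinear ∩ BA ⟂ CD]
   → A = (201/41, -487/41)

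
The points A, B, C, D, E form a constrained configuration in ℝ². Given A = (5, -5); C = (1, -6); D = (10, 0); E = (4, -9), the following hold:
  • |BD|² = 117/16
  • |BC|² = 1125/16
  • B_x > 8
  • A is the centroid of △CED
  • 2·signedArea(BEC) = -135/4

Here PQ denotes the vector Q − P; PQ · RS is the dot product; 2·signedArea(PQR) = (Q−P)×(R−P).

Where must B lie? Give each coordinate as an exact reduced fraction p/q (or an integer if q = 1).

1. B_x = 17/2  [line -3·x + -3·y + 75/4 = 0 ∩ |BD|² = 117/16]
2. B_y = -9/4  [line -3·x + -3·y + 75/4 = 0 ∩ |BD|² = 117/16]
   → B = (17/2, -9/4)

B = (17/2, -9/4)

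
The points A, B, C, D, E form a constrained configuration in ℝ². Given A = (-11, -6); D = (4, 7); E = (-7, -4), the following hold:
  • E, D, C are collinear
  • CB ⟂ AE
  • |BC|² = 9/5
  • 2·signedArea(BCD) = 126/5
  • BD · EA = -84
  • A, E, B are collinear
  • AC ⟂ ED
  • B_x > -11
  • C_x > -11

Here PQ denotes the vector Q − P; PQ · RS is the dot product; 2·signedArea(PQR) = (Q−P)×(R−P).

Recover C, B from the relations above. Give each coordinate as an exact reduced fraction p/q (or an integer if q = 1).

1. C_x = -10  [E, D, C are collinear ∩ AC ⟂ ED]
2. C_y = -7  [E, D, C are collinear ∩ AC ⟂ ED]
   → C = (-10, -7)
3. B_x = -53/5  [A, E, B are collinear ∩ CB ⟂ AE]
4. B_y = -29/5  [A, E, B are collinear ∩ CB ⟂ AE]
   → B = (-53/5, -29/5)

B = (-53/5, -29/5)
C = (-10, -7)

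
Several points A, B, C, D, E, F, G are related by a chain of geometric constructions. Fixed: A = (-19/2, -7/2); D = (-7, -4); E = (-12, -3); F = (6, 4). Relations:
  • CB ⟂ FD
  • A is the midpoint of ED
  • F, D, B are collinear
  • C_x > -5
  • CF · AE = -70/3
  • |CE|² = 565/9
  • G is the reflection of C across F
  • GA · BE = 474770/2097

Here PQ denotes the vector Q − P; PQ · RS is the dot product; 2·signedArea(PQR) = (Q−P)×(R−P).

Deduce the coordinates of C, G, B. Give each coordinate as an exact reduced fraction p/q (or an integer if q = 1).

B = (-2605/699, -1388/699)
C = (-13/3, -1)
G = (49/3, 9)

1. C_x = -13/3  [line 5/2·x + -1/2·y + 31/3 = 0 ∩ |CE|² = 565/9]
2. C_y = -1  [line 5/2·x + -1/2·y + 31/3 = 0 ∩ |CE|² = 565/9]
   → C = (-13/3, -1)
3. G_x = 49/3  [G is the reflection of C across F]
4. G_y = 9  [G is the reflection of C across F]
   → G = (49/3, 9)
5. B_x = -2605/699  [F, D, B are collinear ∩ CB ⟂ FD]
6. B_y = -1388/699  [F, D, B are collinear ∩ CB ⟂ FD]
   → B = (-2605/699, -1388/699)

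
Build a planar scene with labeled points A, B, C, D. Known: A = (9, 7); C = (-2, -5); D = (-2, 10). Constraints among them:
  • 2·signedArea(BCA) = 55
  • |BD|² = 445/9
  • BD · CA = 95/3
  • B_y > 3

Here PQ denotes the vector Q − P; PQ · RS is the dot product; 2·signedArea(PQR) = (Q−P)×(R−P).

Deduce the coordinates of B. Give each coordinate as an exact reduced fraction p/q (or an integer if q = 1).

1. B_x = 5/3  [BD · CA = 95/3 ∩ 2·signedArea(BCA) = 55]
2. B_y = 4  [BD · CA = 95/3 ∩ 2·signedArea(BCA) = 55]
   → B = (5/3, 4)

B = (5/3, 4)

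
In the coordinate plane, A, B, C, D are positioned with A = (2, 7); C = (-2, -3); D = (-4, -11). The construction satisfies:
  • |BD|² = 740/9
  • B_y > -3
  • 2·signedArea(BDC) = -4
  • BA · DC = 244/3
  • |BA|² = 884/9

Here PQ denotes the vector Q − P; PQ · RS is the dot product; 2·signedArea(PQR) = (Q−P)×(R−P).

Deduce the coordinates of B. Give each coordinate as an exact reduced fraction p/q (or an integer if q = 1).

1. B_x = -4/3  [BA · DC = 244/3 ∩ 2·signedArea(BDC) = -4]
2. B_y = -7/3  [BA · DC = 244/3 ∩ 2·signedArea(BDC) = -4]
   → B = (-4/3, -7/3)

B = (-4/3, -7/3)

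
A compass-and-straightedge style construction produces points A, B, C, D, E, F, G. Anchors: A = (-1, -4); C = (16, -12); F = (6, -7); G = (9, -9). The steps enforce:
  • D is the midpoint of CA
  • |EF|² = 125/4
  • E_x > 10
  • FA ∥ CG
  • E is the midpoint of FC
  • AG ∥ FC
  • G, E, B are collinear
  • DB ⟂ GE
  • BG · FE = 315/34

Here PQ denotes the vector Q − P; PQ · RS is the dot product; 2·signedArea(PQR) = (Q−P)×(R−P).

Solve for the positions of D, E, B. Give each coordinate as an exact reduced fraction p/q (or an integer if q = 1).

1. D_x = 15/2  [D is the midpoint of CA]
2. D_y = -8  [D is the midpoint of CA]
   → D = (15/2, -8)
3. E_x = 11  [E is the midpoint of FC]
4. E_y = -19/2  [E is the midpoint of FC]
   → E = (11, -19/2)
5. B_x = 125/17  [G, E, B are collinear ∩ DB ⟂ GE]
6. B_y = -146/17  [G, E, B are collinear ∩ DB ⟂ GE]
   → B = (125/17, -146/17)

B = (125/17, -146/17)
D = (15/2, -8)
E = (11, -19/2)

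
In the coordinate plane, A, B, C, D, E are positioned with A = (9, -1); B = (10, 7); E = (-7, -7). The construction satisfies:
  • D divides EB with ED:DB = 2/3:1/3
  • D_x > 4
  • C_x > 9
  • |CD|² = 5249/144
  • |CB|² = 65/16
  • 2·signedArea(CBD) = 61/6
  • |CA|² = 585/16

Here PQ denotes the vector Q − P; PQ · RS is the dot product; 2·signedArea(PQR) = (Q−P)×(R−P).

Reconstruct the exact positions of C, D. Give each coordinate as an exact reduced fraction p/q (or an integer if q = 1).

1. D_x = 13/3  [D divides EB with ED:DB = 2/3:1/3]
2. D_y = 7/3  [D divides EB with ED:DB = 2/3:1/3]
   → D = (13/3, 7/3)
3. C_x = 39/4  [line 14/3·x + -17/3·y + -103/6 = 0 ∩ |CA|² = 585/16]
4. C_y = 5  [line 14/3·x + -17/3·y + -103/6 = 0 ∩ |CA|² = 585/16]
   → C = (39/4, 5)

C = (39/4, 5)
D = (13/3, 7/3)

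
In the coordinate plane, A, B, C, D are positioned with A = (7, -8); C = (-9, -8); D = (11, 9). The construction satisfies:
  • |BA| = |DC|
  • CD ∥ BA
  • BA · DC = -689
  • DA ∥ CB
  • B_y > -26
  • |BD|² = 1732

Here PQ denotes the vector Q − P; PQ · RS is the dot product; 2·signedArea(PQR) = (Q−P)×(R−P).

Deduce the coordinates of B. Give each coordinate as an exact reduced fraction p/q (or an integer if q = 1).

1. B_x = -13  [CD ∥ BA ∩ DA ∥ CB]
2. B_y = -25  [CD ∥ BA ∩ DA ∥ CB]
   → B = (-13, -25)

B = (-13, -25)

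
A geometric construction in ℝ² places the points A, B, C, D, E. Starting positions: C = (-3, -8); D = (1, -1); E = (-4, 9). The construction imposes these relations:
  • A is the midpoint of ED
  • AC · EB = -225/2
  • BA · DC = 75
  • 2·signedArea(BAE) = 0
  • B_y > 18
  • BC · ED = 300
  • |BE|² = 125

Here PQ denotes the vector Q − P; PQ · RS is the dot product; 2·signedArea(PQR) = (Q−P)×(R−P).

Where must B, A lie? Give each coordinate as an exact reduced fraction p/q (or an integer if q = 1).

A = (-3/2, 4)
B = (-9, 19)

1. B_x = -9  [line -5·x + 10·y + -235 = 0 ∩ |BE|² = 125]
2. B_y = 19  [line -5·x + 10·y + -235 = 0 ∩ |BE|² = 125]
   → B = (-9, 19)
3. A_x = -3/2  [2·signedArea(BAE) = 0 ∩ A is the midpoint of ED]
4. A_y = 4  [2·signedArea(BAE) = 0 ∩ A is the midpoint of ED]
   → A = (-3/2, 4)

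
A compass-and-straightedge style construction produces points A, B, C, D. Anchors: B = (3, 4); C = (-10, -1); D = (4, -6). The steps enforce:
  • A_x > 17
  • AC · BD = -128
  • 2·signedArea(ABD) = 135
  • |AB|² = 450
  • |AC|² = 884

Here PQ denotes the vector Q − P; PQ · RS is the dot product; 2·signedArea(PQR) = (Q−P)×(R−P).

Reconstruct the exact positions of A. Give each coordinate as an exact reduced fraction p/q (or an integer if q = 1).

1. A_x = 18  [AC · BD = -128 ∩ 2·signedArea(ABD) = 135]
2. A_y = -11  [AC · BD = -128 ∩ 2·signedArea(ABD) = 135]
   → A = (18, -11)

A = (18, -11)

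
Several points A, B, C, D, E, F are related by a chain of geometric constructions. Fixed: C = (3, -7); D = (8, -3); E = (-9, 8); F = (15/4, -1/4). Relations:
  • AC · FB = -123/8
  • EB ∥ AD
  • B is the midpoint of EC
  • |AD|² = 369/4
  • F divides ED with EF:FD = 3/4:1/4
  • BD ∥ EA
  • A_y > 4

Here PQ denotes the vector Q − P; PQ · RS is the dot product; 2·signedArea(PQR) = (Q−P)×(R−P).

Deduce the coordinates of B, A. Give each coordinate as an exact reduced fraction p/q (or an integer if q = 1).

1. B_x = -3  [B is the midpoint of EC]
2. B_y = 1/2  [B is the midpoint of EC]
   → B = (-3, 1/2)
3. A_x = 2  [EB ∥ AD ∩ BD ∥ EA]
4. A_y = 9/2  [EB ∥ AD ∩ BD ∥ EA]
   → A = (2, 9/2)

A = (2, 9/2)
B = (-3, 1/2)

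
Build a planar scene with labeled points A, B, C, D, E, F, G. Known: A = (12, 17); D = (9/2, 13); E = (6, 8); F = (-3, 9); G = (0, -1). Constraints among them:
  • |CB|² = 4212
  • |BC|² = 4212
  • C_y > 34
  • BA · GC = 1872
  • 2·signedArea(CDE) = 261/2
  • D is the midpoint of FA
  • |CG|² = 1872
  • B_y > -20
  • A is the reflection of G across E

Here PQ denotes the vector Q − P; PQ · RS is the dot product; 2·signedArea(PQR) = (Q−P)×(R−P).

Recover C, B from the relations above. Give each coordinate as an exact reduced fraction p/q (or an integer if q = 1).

1. C_x = 24  [line 5·x + 3/2·y + -345/2 = 0 ∩ |CG|² = 1872]
2. C_y = 35  [line 5·x + 3/2·y + -345/2 = 0 ∩ |CG|² = 1872]
   → C = (24, 35)
3. B_x = -12  [line -24·x + -36·y + -972 = 0 ∩ |CB|² = 4212]
4. B_y = -19  [line -24·x + -36·y + -972 = 0 ∩ |CB|² = 4212]
   → B = (-12, -19)

B = (-12, -19)
C = (24, 35)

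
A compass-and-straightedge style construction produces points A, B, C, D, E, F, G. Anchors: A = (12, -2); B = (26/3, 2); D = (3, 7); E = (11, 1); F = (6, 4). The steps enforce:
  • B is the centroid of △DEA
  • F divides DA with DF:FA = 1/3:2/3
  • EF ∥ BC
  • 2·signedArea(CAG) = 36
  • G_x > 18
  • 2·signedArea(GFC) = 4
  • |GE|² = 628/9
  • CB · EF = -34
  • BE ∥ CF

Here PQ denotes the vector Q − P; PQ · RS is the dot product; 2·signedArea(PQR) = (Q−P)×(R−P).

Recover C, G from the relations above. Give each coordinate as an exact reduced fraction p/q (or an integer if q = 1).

1. C_x = 11/3  [BE ∥ CF ∩ EF ∥ BC]
2. C_y = 5  [BE ∥ CF ∩ EF ∥ BC]
   → C = (11/3, 5)
3. G_x = 55/3  [2·signedArea(GFC) = 4 ∩ 2·signedArea(CAG) = 36]
4. G_y = -3  [2·signedArea(GFC) = 4 ∩ 2·signedArea(CAG) = 36]
   → G = (55/3, -3)

C = (11/3, 5)
G = (55/3, -3)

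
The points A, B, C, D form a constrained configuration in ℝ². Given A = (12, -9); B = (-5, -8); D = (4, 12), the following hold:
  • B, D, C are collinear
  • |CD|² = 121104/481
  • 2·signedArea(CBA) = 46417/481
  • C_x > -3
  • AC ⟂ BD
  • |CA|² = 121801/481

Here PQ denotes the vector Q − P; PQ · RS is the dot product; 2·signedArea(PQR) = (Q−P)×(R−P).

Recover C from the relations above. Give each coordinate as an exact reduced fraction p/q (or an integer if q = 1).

C = (-1208/481, -1188/481)

1. C_x = -1208/481  [B, D, C are collinear ∩ AC ⟂ BD]
2. C_y = -1188/481  [B, D, C are collinear ∩ AC ⟂ BD]
   → C = (-1208/481, -1188/481)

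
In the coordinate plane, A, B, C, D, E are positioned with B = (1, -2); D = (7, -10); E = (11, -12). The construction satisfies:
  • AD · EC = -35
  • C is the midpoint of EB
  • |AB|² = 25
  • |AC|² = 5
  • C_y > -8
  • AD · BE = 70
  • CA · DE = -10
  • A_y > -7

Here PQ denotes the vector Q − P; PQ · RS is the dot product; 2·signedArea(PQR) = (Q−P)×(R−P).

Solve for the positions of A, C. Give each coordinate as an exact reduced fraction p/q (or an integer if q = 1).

1. C_x = 6  [C is the midpoint of EB]
2. C_y = -7  [C is the midpoint of EB]
   → C = (6, -7)
3. A_x = 4  [AD · BE = 70 ∩ CA · DE = -10]
4. A_y = -6  [AD · BE = 70 ∩ CA · DE = -10]
   → A = (4, -6)

A = (4, -6)
C = (6, -7)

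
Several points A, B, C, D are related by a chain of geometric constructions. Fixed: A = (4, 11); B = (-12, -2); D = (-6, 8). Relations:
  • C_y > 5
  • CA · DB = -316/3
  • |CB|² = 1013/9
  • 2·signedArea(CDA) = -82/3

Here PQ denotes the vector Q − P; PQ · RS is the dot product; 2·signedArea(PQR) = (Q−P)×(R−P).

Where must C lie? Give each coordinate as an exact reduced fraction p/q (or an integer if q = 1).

1. C_x = -14/3  [2·signedArea(CDA) = -82/3 ∩ CA · DB = -316/3]
2. C_y = 17/3  [2·signedArea(CDA) = -82/3 ∩ CA · DB = -316/3]
   → C = (-14/3, 17/3)

C = (-14/3, 17/3)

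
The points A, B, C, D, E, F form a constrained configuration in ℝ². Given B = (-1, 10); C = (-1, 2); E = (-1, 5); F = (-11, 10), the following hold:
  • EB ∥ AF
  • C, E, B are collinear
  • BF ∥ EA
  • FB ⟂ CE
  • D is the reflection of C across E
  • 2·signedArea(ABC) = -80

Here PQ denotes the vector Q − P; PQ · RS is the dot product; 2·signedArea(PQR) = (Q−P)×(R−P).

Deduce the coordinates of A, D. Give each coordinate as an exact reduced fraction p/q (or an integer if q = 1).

A = (-11, 5)
D = (-1, 8)

1. A_x = -11  [EB ∥ AF ∩ BF ∥ EA]
2. A_y = 5  [EB ∥ AF ∩ BF ∥ EA]
   → A = (-11, 5)
3. D_x = -1  [D is the reflection of C across E]
4. D_y = 8  [D is the reflection of C across E]
   → D = (-1, 8)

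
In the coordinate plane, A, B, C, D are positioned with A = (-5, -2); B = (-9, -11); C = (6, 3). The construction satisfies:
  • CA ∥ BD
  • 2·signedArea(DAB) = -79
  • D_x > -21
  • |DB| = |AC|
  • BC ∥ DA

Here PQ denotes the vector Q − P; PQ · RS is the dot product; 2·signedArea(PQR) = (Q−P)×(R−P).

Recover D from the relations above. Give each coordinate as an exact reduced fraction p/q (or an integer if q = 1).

D = (-20, -16)

1. D_x = -20  [BC ∥ DA ∩ CA ∥ BD]
2. D_y = -16  [BC ∥ DA ∩ CA ∥ BD]
   → D = (-20, -16)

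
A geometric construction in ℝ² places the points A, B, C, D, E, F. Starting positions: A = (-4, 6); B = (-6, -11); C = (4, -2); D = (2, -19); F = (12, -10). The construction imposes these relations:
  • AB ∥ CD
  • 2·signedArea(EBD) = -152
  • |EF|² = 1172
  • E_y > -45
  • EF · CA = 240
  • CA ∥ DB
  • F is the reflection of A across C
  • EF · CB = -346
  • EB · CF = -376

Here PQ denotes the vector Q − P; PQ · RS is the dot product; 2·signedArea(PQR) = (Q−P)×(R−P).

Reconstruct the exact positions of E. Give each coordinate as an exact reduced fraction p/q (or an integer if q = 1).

E = (8, -44)

1. E_x = 8  [EF · CA = 240 ∩ 2·signedArea(EBD) = -152]
2. E_y = -44  [EF · CA = 240 ∩ 2·signedArea(EBD) = -152]
   → E = (8, -44)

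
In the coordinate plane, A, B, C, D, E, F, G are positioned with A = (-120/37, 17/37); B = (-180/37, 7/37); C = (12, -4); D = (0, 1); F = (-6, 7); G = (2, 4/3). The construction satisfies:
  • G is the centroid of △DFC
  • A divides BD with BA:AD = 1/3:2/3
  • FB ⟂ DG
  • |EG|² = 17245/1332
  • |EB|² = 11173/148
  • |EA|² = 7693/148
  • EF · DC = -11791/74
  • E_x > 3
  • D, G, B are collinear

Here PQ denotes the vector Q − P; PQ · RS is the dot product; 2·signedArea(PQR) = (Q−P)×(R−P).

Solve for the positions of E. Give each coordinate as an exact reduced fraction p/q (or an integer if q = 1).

E = (132/37, -141/74)

1. E_x = 132/37  [line -12·x + 5·y + 3873/74 = 0 ∩ |EB|² = 11173/148]
2. E_y = -141/74  [line -12·x + 5·y + 3873/74 = 0 ∩ |EB|² = 11173/148]
   → E = (132/37, -141/74)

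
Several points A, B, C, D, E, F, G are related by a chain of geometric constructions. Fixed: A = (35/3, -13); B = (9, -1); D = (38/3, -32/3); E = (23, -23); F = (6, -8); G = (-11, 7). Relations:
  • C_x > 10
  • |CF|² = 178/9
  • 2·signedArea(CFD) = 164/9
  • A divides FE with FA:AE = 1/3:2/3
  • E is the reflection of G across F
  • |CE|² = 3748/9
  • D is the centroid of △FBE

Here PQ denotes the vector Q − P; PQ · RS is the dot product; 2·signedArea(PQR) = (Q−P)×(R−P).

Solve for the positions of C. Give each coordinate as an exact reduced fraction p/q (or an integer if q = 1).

C = (31/3, -7)

1. C_x = 31/3  [line 8/3·x + 20/3·y + 172/9 = 0 ∩ |CF|² = 178/9]
2. C_y = -7  [line 8/3·x + 20/3·y + 172/9 = 0 ∩ |CF|² = 178/9]
   → C = (31/3, -7)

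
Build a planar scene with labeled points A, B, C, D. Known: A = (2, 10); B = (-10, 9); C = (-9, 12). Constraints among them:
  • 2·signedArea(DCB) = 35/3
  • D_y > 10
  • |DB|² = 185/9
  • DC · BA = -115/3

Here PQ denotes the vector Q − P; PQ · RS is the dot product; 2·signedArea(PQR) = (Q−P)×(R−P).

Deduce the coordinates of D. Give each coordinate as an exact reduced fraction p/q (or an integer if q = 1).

D = (-17/3, 31/3)

1. D_x = -17/3  [DC · BA = -115/3 ∩ 2·signedArea(DCB) = 35/3]
2. D_y = 31/3  [DC · BA = -115/3 ∩ 2·signedArea(DCB) = 35/3]
   → D = (-17/3, 31/3)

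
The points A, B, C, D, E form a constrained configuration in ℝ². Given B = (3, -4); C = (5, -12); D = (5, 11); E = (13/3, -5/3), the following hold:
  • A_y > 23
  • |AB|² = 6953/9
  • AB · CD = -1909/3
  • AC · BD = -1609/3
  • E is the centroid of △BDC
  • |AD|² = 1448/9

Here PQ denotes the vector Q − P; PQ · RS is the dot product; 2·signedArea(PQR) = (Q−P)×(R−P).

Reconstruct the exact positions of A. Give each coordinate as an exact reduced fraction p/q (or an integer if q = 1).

A = (17/3, 71/3)

1. A_x = 17/3  [AC · BD = -1609/3 ∩ AB · CD = -1909/3]
2. A_y = 71/3  [AC · BD = -1609/3 ∩ AB · CD = -1909/3]
   → A = (17/3, 71/3)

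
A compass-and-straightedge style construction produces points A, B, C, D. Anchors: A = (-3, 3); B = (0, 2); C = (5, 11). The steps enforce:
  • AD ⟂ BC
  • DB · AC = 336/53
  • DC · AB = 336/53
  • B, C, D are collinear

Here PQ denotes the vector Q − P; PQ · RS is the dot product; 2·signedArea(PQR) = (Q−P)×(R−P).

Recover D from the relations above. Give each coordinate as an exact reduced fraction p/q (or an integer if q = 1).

D = (-15/53, 79/53)

1. D_x = -15/53  [B, C, D are collinear ∩ AD ⟂ BC]
2. D_y = 79/53  [B, C, D are collinear ∩ AD ⟂ BC]
   → D = (-15/53, 79/53)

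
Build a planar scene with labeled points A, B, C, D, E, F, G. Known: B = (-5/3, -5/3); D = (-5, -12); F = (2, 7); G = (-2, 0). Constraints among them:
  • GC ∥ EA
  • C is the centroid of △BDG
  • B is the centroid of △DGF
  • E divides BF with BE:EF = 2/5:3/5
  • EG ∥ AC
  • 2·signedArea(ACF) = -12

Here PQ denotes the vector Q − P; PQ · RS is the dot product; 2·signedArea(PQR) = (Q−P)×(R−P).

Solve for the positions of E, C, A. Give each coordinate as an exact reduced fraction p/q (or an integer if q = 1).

1. E_x = -1/5  [E divides BF with BE:EF = 2/5:3/5]
2. E_y = 9/5  [E divides BF with BE:EF = 2/5:3/5]
   → E = (-1/5, 9/5)
3. C_x = -26/9  [C is the centroid of △BDG]
4. C_y = -41/9  [C is the centroid of △BDG]
   → C = (-26/9, -41/9)
5. A_x = -49/45  [EG ∥ AC ∩ GC ∥ EA]
6. A_y = -124/45  [EG ∥ AC ∩ GC ∥ EA]
   → A = (-49/45, -124/45)

A = (-49/45, -124/45)
C = (-26/9, -41/9)
E = (-1/5, 9/5)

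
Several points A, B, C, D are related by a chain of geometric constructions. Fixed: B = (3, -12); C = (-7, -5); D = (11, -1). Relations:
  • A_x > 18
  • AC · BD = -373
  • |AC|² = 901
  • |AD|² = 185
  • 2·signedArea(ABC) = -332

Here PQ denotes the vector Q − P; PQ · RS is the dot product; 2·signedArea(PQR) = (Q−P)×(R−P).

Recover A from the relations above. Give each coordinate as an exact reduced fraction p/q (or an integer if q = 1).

A = (19, 10)

1. A_x = 19  [2·signedArea(ABC) = -332 ∩ AC · BD = -373]
2. A_y = 10  [2·signedArea(ABC) = -332 ∩ AC · BD = -373]
   → A = (19, 10)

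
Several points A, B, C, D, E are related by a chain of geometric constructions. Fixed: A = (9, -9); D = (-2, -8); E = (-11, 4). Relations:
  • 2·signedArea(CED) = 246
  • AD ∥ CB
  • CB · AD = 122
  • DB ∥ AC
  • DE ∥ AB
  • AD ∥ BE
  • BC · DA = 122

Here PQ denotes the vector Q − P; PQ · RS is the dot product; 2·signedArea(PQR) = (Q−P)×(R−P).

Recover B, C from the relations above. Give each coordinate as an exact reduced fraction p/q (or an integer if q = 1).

1. B_x = 0  [AD ∥ BE ∩ DE ∥ AB]
2. B_y = 3  [AD ∥ BE ∩ DE ∥ AB]
   → B = (0, 3)
3. C_x = 11  [AD ∥ CB ∩ DB ∥ AC]
4. C_y = 2  [AD ∥ CB ∩ DB ∥ AC]
   → C = (11, 2)

B = (0, 3)
C = (11, 2)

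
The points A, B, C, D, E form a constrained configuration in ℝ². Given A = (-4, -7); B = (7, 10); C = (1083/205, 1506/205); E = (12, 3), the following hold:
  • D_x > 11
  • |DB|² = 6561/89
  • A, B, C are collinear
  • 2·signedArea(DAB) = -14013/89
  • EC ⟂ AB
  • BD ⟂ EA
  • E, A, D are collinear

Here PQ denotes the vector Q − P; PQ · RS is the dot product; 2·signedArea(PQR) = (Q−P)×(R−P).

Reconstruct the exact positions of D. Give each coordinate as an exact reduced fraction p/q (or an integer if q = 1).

1. D_x = 1028/89  [E, A, D are collinear ∩ BD ⟂ EA]
2. D_y = 242/89  [E, A, D are collinear ∩ BD ⟂ EA]
   → D = (1028/89, 242/89)

D = (1028/89, 242/89)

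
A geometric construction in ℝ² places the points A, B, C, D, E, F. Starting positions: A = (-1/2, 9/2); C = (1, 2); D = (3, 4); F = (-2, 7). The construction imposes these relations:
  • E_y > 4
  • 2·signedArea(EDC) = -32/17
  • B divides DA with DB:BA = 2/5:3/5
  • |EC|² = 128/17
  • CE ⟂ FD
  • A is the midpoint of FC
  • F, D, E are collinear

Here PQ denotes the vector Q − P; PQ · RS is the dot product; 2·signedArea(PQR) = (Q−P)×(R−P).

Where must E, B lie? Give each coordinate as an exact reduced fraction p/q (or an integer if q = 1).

1. E_x = 41/17  [F, D, E are collinear ∩ CE ⟂ FD]
2. E_y = 74/17  [F, D, E are collinear ∩ CE ⟂ FD]
   → E = (41/17, 74/17)
3. B_x = 8/5  [B divides DA with DB:BA = 2/5:3/5]
4. B_y = 21/5  [B divides DA with DB:BA = 2/5:3/5]
   → B = (8/5, 21/5)

B = (8/5, 21/5)
E = (41/17, 74/17)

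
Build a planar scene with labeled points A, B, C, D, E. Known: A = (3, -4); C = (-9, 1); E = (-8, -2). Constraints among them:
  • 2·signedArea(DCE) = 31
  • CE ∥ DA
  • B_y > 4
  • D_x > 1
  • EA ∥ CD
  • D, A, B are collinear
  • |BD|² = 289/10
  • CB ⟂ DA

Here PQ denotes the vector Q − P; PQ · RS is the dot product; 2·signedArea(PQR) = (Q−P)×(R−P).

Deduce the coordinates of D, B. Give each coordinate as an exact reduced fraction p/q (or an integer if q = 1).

B = (3/10, 41/10)
D = (2, -1)

1. D_x = 2  [CE ∥ DA ∩ EA ∥ CD]
2. D_y = -1  [CE ∥ DA ∩ EA ∥ CD]
   → D = (2, -1)
3. B_x = 3/10  [D, A, B are collinear ∩ CB ⟂ DA]
4. B_y = 41/10  [D, A, B are collinear ∩ CB ⟂ DA]
   → B = (3/10, 41/10)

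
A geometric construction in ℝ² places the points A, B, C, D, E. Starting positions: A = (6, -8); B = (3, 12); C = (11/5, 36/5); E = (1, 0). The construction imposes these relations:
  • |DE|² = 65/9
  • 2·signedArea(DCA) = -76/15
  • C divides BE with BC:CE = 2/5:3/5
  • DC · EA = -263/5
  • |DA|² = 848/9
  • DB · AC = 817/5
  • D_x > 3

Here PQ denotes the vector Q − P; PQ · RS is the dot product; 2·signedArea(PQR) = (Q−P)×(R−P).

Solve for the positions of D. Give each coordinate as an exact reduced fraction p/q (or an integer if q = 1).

D = (10/3, 4/3)

1. D_x = 10/3  [DC · EA = -263/5 ∩ 2·signedArea(DCA) = -76/15]
2. D_y = 4/3  [DC · EA = -263/5 ∩ 2·signedArea(DCA) = -76/15]
   → D = (10/3, 4/3)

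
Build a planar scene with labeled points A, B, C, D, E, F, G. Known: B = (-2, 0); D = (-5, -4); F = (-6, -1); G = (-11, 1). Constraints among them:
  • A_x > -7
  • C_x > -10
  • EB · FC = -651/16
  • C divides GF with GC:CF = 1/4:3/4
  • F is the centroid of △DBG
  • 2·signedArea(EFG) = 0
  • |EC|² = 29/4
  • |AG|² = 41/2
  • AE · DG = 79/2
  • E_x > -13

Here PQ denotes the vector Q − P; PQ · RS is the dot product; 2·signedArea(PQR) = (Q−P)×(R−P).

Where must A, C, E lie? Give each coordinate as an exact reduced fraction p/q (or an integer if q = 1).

A = (-13/2, 1/2)
C = (-39/4, 1/2)
E = (-49/4, 3/2)

1. C_x = -39/4  [C divides GF with GC:CF = 1/4:3/4]
2. C_y = 1/2  [C divides GF with GC:CF = 1/4:3/4]
   → C = (-39/4, 1/2)
3. E_x = -49/4  [2·signedArea(EFG) = 0 ∩ EB · FC = -651/16]
4. E_y = 3/2  [2·signedArea(EFG) = 0 ∩ EB · FC = -651/16]
   → E = (-49/4, 3/2)
5. A_x = -13/2  [line 6·x + -5·y + 83/2 = 0 ∩ |AG|² = 41/2]
6. A_y = 1/2  [line 6·x + -5·y + 83/2 = 0 ∩ |AG|² = 41/2]
   → A = (-13/2, 1/2)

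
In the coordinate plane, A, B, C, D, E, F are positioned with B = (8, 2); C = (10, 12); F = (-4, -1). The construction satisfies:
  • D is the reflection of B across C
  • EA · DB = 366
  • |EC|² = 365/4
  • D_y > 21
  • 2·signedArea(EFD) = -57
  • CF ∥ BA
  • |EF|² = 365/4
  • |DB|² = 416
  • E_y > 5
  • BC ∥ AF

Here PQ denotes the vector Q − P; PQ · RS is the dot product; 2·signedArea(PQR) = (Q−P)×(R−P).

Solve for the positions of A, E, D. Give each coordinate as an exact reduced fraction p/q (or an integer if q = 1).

A = (-6, -11)
D = (12, 22)
E = (3, 11/2)

1. A_x = -6  [BC ∥ AF ∩ CF ∥ BA]
2. A_y = -11  [BC ∥ AF ∩ CF ∥ BA]
   → A = (-6, -11)
3. D_x = 12  [D is the reflection of B across C]
4. D_y = 22  [D is the reflection of B across C]
   → D = (12, 22)
5. E_x = 3  [2·signedArea(EFD) = -57 ∩ EA · DB = 366]
6. E_y = 11/2  [2·signedArea(EFD) = -57 ∩ EA · DB = 366]
   → E = (3, 11/2)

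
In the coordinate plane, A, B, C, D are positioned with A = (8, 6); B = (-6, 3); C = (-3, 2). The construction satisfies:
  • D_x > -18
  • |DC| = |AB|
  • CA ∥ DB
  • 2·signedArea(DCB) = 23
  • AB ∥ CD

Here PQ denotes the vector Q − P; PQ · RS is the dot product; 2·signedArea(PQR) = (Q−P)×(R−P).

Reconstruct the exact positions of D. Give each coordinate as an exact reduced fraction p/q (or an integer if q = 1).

1. D_x = -17  [CA ∥ DB ∩ AB ∥ CD]
2. D_y = -1  [CA ∥ DB ∩ AB ∥ CD]
   → D = (-17, -1)

D = (-17, -1)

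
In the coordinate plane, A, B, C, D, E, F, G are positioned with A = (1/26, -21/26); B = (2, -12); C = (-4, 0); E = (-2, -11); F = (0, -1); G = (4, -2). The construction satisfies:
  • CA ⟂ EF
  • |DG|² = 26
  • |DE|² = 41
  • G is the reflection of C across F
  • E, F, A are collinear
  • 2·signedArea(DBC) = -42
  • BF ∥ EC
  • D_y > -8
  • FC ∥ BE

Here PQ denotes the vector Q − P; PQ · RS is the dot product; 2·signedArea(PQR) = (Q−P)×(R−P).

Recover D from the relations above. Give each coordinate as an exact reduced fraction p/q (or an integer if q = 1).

1. D_x = 3  [line -12·x + -6·y + -6 = 0 ∩ |DE|² = 41]
2. D_y = -7  [line -12·x + -6·y + -6 = 0 ∩ |DE|² = 41]
   → D = (3, -7)

D = (3, -7)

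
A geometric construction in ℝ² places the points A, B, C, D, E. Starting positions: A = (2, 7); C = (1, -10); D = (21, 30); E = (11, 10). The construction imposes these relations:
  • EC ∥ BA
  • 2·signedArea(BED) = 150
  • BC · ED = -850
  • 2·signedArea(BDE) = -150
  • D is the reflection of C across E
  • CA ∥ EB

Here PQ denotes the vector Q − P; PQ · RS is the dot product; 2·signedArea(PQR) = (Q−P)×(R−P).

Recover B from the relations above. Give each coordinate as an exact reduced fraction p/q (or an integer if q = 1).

B = (12, 27)

1. B_x = 12  [EC ∥ BA ∩ CA ∥ EB]
2. B_y = 27  [EC ∥ BA ∩ CA ∥ EB]
   → B = (12, 27)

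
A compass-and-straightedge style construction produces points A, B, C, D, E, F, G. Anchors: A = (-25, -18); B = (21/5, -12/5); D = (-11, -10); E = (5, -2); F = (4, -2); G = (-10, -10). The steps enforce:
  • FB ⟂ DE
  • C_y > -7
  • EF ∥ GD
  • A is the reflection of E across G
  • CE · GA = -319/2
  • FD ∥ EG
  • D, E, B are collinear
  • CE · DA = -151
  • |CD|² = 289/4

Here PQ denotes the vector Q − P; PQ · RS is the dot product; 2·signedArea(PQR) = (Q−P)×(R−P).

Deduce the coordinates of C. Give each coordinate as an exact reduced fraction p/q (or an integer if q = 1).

C = (-7/2, -6)

1. C_x = -7/2  [CE · DA = -151 ∩ CE · GA = -319/2]
2. C_y = -6  [CE · DA = -151 ∩ CE · GA = -319/2]
   → C = (-7/2, -6)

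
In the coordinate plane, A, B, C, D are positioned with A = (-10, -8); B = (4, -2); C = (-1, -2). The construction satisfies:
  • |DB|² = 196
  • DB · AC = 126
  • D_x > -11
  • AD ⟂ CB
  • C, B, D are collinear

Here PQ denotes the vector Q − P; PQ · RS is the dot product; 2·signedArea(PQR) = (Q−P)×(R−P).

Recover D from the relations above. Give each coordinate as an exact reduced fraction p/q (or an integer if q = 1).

D = (-10, -2)

1. D_x = -10  [C, B, D are collinear ∩ AD ⟂ CB]
2. D_y = -2  [C, B, D are collinear ∩ AD ⟂ CB]
   → D = (-10, -2)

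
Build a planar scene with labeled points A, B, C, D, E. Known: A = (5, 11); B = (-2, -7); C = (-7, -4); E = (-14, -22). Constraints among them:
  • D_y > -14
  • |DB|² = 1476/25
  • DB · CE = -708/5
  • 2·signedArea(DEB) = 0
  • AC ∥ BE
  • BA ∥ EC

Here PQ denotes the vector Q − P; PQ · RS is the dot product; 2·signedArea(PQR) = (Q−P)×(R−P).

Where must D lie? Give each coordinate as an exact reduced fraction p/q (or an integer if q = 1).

1. D_x = -34/5  [2·signedArea(DEB) = 0 ∩ DB · CE = -708/5]
2. D_y = -13  [2·signedArea(DEB) = 0 ∩ DB · CE = -708/5]
   → D = (-34/5, -13)

D = (-34/5, -13)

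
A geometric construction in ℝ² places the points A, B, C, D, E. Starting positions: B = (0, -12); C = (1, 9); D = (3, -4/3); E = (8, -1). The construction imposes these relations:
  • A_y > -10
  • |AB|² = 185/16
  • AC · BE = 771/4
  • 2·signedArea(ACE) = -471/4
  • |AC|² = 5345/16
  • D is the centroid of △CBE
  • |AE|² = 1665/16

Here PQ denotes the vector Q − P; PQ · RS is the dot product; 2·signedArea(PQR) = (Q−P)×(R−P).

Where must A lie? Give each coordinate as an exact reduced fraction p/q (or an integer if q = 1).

1. A_x = 2  [AC · BE = 771/4 ∩ 2·signedArea(ACE) = -471/4]
2. A_y = -37/4  [AC · BE = 771/4 ∩ 2·signedArea(ACE) = -471/4]
   → A = (2, -37/4)

A = (2, -37/4)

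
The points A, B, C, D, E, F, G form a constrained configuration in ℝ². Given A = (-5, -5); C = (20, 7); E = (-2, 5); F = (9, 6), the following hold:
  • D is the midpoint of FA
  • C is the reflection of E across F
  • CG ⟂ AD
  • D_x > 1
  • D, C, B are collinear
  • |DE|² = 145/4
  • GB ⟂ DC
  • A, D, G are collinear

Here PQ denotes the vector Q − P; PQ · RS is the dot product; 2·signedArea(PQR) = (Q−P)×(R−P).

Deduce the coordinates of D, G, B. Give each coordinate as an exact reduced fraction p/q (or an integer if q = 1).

1. D_x = 2  [D is the midpoint of FA]
2. D_y = 1/2  [D is the midpoint of FA]
   → D = (2, 1/2)
3. G_x = 5163/317  [A, D, G are collinear ∩ CG ⟂ AD]
4. G_y = 3717/317  [A, D, G are collinear ∩ CG ⟂ AD]
   → G = (5163/317, 3717/317)
5. B_x = 8463772/464405  [D, C, B are collinear ∩ GB ⟂ DC]
6. B_y = 2953161/464405  [D, C, B are collinear ∩ GB ⟂ DC]
   → B = (8463772/464405, 2953161/464405)

B = (8463772/464405, 2953161/464405)
D = (2, 1/2)
G = (5163/317, 3717/317)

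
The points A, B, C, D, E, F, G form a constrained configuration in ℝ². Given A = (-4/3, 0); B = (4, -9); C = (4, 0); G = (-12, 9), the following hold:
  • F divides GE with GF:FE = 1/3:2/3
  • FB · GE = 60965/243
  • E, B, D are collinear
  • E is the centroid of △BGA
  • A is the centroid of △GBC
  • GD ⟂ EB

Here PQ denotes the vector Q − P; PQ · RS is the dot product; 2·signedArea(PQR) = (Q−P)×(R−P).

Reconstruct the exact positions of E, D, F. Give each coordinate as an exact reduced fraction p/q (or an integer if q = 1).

D = (-116220/10657, 105129/10657)
E = (-28/9, 0)
F = (-244/27, 6)

1. E_x = -28/9  [E is the centroid of △BGA]
2. E_y = 0  [E is the centroid of △BGA]
   → E = (-28/9, 0)
3. D_x = -116220/10657  [E, B, D are collinear ∩ GD ⟂ EB]
4. D_y = 105129/10657  [E, B, D are collinear ∩ GD ⟂ EB]
   → D = (-116220/10657, 105129/10657)
5. F_x = -244/27  [F divides GE with GF:FE = 1/3:2/3]
6. F_y = 6  [F divides GE with GF:FE = 1/3:2/3]
   → F = (-244/27, 6)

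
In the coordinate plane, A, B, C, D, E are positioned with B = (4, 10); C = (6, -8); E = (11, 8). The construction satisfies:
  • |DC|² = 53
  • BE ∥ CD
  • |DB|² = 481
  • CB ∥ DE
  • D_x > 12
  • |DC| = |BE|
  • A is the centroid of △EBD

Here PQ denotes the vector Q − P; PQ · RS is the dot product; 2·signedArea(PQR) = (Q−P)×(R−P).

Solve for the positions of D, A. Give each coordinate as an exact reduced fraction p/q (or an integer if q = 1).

A = (28/3, 8/3)
D = (13, -10)

1. D_x = 13  [CB ∥ DE ∩ BE ∥ CD]
2. D_y = -10  [CB ∥ DE ∩ BE ∥ CD]
   → D = (13, -10)
3. A_x = 28/3  [A is the centroid of △EBD]
4. A_y = 8/3  [A is the centroid of △EBD]
   → A = (28/3, 8/3)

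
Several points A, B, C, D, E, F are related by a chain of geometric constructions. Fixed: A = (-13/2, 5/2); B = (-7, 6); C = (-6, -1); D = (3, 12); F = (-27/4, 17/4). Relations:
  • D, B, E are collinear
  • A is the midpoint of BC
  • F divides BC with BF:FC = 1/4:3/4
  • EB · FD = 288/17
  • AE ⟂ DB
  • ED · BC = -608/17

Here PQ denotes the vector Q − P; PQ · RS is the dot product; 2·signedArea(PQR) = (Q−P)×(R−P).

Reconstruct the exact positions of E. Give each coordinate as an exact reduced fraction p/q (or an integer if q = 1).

E = (-139/17, 90/17)

1. E_x = -139/17  [D, B, E are collinear ∩ AE ⟂ DB]
2. E_y = 90/17  [D, B, E are collinear ∩ AE ⟂ DB]
   → E = (-139/17, 90/17)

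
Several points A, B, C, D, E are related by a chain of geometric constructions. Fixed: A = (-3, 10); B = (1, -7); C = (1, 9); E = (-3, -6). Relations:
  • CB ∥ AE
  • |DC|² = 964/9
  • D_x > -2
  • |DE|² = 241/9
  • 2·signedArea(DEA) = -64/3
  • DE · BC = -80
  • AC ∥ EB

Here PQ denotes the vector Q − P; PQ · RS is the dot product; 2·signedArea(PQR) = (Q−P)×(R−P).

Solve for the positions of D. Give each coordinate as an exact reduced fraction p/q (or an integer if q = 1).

D = (-5/3, -1)

1. D_x = -5/3  [2·signedArea(DEA) = -64/3 ∩ DE · BC = -80]
2. D_y = -1  [2·signedArea(DEA) = -64/3 ∩ DE · BC = -80]
   → D = (-5/3, -1)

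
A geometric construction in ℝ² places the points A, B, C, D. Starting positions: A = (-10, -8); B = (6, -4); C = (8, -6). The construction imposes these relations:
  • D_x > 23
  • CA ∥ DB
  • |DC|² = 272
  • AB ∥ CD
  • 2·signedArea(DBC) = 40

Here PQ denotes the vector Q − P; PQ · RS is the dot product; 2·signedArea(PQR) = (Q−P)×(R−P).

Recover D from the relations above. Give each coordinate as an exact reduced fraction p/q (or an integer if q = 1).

D = (24, -2)

1. D_x = 24  [CA ∥ DB ∩ AB ∥ CD]
2. D_y = -2  [CA ∥ DB ∩ AB ∥ CD]
   → D = (24, -2)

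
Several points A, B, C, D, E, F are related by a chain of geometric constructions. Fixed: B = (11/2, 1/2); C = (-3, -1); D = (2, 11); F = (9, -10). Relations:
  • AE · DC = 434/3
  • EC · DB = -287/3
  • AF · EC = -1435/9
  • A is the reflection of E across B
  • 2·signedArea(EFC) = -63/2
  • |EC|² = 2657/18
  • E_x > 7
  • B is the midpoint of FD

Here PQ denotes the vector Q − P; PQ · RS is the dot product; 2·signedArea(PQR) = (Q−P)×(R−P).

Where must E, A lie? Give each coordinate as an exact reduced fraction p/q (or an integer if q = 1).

1. E_x = 47/6  [2·signedArea(EFC) = -63/2 ∩ EC · DB = -287/3]
2. E_y = -13/2  [2·signedArea(EFC) = -63/2 ∩ EC · DB = -287/3]
   → E = (47/6, -13/2)
3. A_x = 19/6  [A is the reflection of E across B]
4. A_y = 15/2  [A is the reflection of E across B]
   → A = (19/6, 15/2)

A = (19/6, 15/2)
E = (47/6, -13/2)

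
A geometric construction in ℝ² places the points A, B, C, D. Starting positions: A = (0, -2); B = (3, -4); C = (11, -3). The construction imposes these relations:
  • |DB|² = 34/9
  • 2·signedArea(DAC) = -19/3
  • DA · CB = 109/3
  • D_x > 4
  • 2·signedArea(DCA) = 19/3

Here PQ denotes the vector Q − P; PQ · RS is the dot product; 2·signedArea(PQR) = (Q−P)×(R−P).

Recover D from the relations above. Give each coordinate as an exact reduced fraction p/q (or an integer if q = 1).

1. D_x = 14/3  [2·signedArea(DAC) = -19/3 ∩ DA · CB = 109/3]
2. D_y = -3  [2·signedArea(DAC) = -19/3 ∩ DA · CB = 109/3]
   → D = (14/3, -3)

D = (14/3, -3)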